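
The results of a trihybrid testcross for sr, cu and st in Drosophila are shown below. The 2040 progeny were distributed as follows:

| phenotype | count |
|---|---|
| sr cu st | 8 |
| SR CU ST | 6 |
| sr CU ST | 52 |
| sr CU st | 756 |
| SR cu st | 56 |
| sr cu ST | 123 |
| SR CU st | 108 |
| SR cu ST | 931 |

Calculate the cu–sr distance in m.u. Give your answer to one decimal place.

The two most frequent reciprocal classes, SR cu ST and sr CU st, are the parental types, so the F1 was SR cu ST / sr CU st.
The two rarest classes, SR CU ST and sr cu st, are the double crossovers. Comparing them with the parentals, only the cu allele has switched, so cu is the middle locus and the order is sr – cu – st.
Crossovers in the sr–cu interval produce the single-crossover classes sr cu ST and SR CU st (123 + 108 = 231) plus the double crossovers (14).
RF(sr–cu) = (231 + 14) / 2040 = 245/2040 = 0.1201 → 12.0 m.u.

12.0 m.u.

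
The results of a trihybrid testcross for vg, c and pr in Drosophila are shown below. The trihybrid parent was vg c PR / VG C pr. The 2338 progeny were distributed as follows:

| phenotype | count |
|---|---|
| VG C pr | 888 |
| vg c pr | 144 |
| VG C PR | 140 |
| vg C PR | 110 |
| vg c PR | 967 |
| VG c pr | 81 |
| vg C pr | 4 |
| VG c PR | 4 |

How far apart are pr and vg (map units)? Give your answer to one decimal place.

The two rarest classes, VG c PR and vg C pr, are the double crossovers. Comparing them with the parentals, only the vg allele has switched, so vg is the middle locus and the order is c – vg – pr.
Crossovers in the vg–pr interval produce the single-crossover classes vg c pr and VG C PR (144 + 140 = 284) plus the double crossovers (8).
RF(vg–pr) = (284 + 8) / 2338 = 292/2338 = 0.1249 → 12.5 map units.

12.5 map units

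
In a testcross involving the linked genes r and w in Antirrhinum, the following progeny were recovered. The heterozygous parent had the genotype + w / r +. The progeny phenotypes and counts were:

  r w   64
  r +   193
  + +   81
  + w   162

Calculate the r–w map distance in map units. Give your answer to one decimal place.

29.0 map units

The recombinant classes are + + and r w: 81 + 64 = 145.
Recombination frequency = 145/500 = 0.2900 ≈ 29.0%, i.e. 29.0 map units.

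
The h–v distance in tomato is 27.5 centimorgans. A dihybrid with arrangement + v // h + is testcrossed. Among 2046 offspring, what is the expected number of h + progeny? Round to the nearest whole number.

A map distance of 27.5 centimorgans corresponds to a recombination frequency of 0.275.
The F1 is + v / h +, so h + is a parental gamete class with expected frequency (1 − r)/2 = 0.725/2 = 0.3625.
Expected number = 0.3625 × 2046 = 741.67 ≈ 742.

742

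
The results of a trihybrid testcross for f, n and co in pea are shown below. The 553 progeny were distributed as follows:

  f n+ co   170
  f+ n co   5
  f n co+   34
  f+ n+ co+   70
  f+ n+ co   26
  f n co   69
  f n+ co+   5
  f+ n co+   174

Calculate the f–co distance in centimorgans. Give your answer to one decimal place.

The two most frequent reciprocal classes, f n+ co and f+ n co+, are the parental types, so the F1 was f n+ co / f+ n co+.
The two rarest classes, f n+ co+ and f+ n co, are the double crossovers. Comparing them with the parentals, only the co allele has switched, so co is the middle locus and the order is n – co – f.
Crossovers in the co–f interval produce the single-crossover classes f+ n+ co and f n co+ (26 + 34 = 60) plus the double crossovers (10).
RF(co–f) = (60 + 10) / 553 = 70/553 = 0.1266 → 12.7 centimorgans.

12.7 centimorgans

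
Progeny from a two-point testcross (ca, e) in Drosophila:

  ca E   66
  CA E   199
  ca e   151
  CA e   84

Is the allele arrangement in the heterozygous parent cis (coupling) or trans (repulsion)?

cis

The two most frequent classes are CA E (199) and ca e (151); these are the parental (non-recombinant) types.
So the F1 carried CA E on one chromosome and ca e on the other — the recessive alleles are on the same chromosome (cis / coupling).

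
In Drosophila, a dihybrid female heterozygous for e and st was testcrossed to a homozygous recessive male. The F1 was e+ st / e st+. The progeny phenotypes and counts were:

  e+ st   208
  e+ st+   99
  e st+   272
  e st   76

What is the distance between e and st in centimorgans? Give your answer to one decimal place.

26.7 centimorgans

The recombinant classes are e+ st+ and e st: 99 + 76 = 175.
Recombination frequency = 175/655 = 0.2672 ≈ 26.7%, i.e. 26.7 centimorgans.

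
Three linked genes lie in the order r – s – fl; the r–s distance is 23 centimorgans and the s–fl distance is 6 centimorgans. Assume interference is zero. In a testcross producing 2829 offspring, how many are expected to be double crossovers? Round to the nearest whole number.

Map distances give recombination frequencies of 0.230 and 0.060 for the two intervals.
With no interference, expected double-crossover frequency = 0.230 × 0.060 = 0.01380.
Expected number = 0.01380 × 2829 = 39.04 ≈ 39.

39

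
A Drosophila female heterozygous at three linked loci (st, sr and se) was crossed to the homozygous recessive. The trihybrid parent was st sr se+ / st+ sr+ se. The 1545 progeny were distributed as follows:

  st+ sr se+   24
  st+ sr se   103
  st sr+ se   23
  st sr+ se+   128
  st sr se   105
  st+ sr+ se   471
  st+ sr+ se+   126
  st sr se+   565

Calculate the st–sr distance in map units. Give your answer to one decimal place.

The two rarest classes, st+ sr se+ and st sr+ se, are the double crossovers. Comparing them with the parentals, only the st allele has switched, so st is the middle locus and the order is sr – st – se.
Crossovers in the sr–st interval produce the single-crossover classes st sr+ se+ and st+ sr se (128 + 103 = 231) plus the double crossovers (47).
RF(sr–st) = (231 + 47) / 1545 = 278/1545 = 0.1799 → 18.0 map units.

18.0 map units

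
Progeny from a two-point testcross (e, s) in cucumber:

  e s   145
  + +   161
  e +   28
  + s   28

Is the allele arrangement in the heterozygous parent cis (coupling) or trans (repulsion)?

The two most frequent classes are + + (161) and e s (145); these are the parental (non-recombinant) types.
So the F1 carried + + on one chromosome and e s on the other — the recessive alleles are on the same chromosome (cis / coupling).

cis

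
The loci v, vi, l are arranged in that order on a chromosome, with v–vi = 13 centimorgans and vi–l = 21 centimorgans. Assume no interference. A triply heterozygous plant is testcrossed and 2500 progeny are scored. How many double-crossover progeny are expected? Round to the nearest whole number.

68

Map distances give recombination frequencies of 0.130 and 0.210 for the two intervals.
With no interference, expected double-crossover frequency = 0.130 × 0.210 = 0.02730.
Expected number = 0.02730 × 2500 = 68.25 ≈ 68.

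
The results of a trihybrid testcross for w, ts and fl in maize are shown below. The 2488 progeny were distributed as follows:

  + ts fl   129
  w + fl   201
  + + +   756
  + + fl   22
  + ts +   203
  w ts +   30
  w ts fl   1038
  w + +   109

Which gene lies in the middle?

The two most frequent reciprocal classes, w ts fl and + + +, are the parental types, so the F1 was w ts fl / + + +.
The two rarest classes, w ts + and + + fl, are the double crossovers. Comparing them with the parentals, only the fl allele has switched, so fl is the middle locus and the order is w – fl – ts.

fl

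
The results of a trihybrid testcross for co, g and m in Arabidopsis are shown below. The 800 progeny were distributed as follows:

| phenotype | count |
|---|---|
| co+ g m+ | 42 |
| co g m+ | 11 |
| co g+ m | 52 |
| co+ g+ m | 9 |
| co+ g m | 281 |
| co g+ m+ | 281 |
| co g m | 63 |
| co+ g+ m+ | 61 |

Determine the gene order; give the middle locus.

The two most frequent reciprocal classes, co g+ m+ and co+ g m, are the parental types, so the F1 was co g+ m+ / co+ g m.
The two rarest classes, co g m+ and co+ g+ m, are the double crossovers. Comparing them with the parentals, only the g allele has switched, so g is the middle locus and the order is co – g – m.

g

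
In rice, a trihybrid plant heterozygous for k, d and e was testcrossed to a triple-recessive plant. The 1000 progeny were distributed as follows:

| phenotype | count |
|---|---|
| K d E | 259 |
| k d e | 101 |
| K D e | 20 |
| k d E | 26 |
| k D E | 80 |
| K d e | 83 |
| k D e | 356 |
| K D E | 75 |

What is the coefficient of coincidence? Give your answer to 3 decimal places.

The two most frequent reciprocal classes, K d E and k D e, are the parental types, so the F1 was K d E / k D e.
The two rarest classes, k d E and K D e, are the double crossovers. Comparing them with the parentals, only the k allele has switched, so k is the middle locus and the order is d – k – e.
d–k: (176 + 46)/1000 = 0.2220; k–e: (163 + 46)/1000 = 0.2090.
Expected DCO frequency = 0.2220 × 0.2090 ≈ 0.04640; observed = 46/1000 ≈ 0.04600.
Coefficient of coincidence = 0.04600/0.04640 ≈ 0.991.

0.991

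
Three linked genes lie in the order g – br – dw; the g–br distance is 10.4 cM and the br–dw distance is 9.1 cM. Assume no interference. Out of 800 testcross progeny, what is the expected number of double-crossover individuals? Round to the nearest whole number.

Map distances give recombination frequencies of 0.104 and 0.091 for the two intervals.
With no interference, expected double-crossover frequency = 0.104 × 0.091 = 0.00946.
Expected number = 0.00946 × 800 = 7.57 ≈ 8.

8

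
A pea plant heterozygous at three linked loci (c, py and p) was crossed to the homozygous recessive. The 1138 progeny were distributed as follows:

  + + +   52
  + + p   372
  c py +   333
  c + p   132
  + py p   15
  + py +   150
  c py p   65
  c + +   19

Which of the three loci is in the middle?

The two most frequent reciprocal classes, c py + and + + p, are the parental types, so the F1 was c py + / + + p.
The two rarest classes, c + + and + py p, are the double crossovers. Comparing them with the parentals, only the py allele has switched, so py is the middle locus and the order is c – py – p.

py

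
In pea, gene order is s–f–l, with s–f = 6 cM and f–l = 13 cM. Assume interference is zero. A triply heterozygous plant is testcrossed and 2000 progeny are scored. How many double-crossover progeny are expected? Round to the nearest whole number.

Map distances give recombination frequencies of 0.060 and 0.130 for the two intervals.
With no interference, expected double-crossover frequency = 0.060 × 0.130 = 0.00780.
Expected number = 0.00780 × 2000 = 15.60 ≈ 16.

16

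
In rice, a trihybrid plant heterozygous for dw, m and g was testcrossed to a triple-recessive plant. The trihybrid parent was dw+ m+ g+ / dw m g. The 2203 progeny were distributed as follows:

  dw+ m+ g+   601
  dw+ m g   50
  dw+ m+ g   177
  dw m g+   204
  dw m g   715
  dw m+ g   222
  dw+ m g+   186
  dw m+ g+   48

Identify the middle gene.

dw

The two rarest classes, dw m+ g+ and dw+ m g, are the double crossovers. Comparing them with the parentals, only the dw allele has switched, so dw is the middle locus and the order is m – dw – g.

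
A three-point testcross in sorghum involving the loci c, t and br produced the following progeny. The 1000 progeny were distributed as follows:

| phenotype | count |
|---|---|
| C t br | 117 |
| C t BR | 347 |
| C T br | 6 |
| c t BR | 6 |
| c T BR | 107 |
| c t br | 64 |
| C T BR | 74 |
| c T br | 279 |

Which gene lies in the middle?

c

The two most frequent reciprocal classes, C t BR and c T br, are the parental types, so the F1 was C t BR / c T br.
The two rarest classes, c t BR and C T br, are the double crossovers. Comparing them with the parentals, only the c allele has switched, so c is the middle locus and the order is br – c – t.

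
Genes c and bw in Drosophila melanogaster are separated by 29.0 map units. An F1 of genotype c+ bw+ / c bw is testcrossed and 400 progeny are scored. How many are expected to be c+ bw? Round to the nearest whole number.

58

A map distance of 29.0 map units corresponds to a recombination frequency of 0.290.
The F1 is c+ bw+ / c bw, so c+ bw is a recombinant gamete class with expected frequency r/2 = 0.290/2 = 0.1450.
Expected number = 0.1450 × 400 = 58.00 ≈ 58.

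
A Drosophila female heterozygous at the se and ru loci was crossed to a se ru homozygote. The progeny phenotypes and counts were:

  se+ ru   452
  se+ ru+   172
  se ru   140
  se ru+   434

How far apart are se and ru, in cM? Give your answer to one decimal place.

26.0 cM

The two most frequent classes, se+ ru (452) and se ru+ (434), are the parental types, so the F1 was se+ ru / se ru+.
The recombinant classes are se+ ru+ and se ru: 172 + 140 = 312.
Recombination frequency = 312/1198 = 0.2604 ≈ 26.0%, i.e. 26.0 cM.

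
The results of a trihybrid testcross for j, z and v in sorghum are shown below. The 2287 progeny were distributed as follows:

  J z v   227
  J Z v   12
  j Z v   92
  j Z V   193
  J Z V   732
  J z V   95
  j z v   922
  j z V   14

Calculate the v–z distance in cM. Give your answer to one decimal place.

The two most frequent reciprocal classes, J Z V and j z v, are the parental types, so the F1 was J Z V / j z v.
The two rarest classes, J Z v and j z V, are the double crossovers. Comparing them with the parentals, only the v allele has switched, so v is the middle locus and the order is z – v – j.
Crossovers in the z–v interval produce the single-crossover classes J z V and j Z v (95 + 92 = 187) plus the double crossovers (26).
RF(z–v) = (187 + 26) / 2287 = 213/2287 = 0.0931 → 9.3 cM.

9.3 cM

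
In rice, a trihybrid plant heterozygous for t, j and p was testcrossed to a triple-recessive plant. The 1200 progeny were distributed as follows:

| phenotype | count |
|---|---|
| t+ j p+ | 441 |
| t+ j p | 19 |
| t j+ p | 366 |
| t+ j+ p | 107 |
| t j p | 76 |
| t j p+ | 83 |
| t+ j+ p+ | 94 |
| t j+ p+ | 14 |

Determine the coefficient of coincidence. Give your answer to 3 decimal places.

0.875

The two most frequent reciprocal classes, t+ j p+ and t j+ p, are the parental types, so the F1 was t+ j p+ / t j+ p.
The two rarest classes, t+ j p and t j+ p+, are the double crossovers. Comparing them with the parentals, only the p allele has switched, so p is the middle locus and the order is j – p – t.
j–p: (170 + 33)/1200 = 0.1692; p–t: (190 + 33)/1200 = 0.1858.
Expected DCO frequency = 0.1692 × 0.1858 ≈ 0.03144; observed = 33/1200 ≈ 0.02750.
Coefficient of coincidence = 0.02750/0.03144 ≈ 0.875.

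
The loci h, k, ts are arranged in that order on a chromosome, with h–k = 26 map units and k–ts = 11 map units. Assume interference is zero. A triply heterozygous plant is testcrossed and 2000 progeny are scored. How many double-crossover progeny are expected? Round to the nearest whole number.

57

Map distances give recombination frequencies of 0.260 and 0.110 for the two intervals.
With no interference, expected double-crossover frequency = 0.260 × 0.110 = 0.02860.
Expected number = 0.02860 × 2000 = 57.20 ≈ 57.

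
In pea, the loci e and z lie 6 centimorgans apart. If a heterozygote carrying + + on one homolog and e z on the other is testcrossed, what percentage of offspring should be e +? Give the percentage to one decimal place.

3.0%

A map distance of 6 centimorgans corresponds to a recombination frequency of 0.060.
The F1 is + + / e z, so e + is a recombinant gamete class with expected frequency r/2 = 0.060/2 = 0.0300.
That is 0.0300 = 3.0% of the progeny.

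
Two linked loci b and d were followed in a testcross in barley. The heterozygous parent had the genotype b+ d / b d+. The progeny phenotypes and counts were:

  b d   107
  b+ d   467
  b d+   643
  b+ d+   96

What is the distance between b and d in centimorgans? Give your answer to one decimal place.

The recombinant classes are b+ d+ and b d: 96 + 107 = 203.
Recombination frequency = 203/1313 = 0.1546 ≈ 15.5%, i.e. 15.5 centimorgans.

15.5 centimorgans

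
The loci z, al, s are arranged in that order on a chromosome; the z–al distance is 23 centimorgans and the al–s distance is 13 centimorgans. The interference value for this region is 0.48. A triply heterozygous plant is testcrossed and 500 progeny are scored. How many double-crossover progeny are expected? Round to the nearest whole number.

8

Map distances give recombination frequencies of 0.230 and 0.130 for the two intervals.
With interference 0.48 (so coincidence = 0.52), expected double-crossover frequency = 0.230 × 0.130 × 0.52 = 0.01555.
Expected number = 0.01555 × 500 = 7.77 ≈ 8.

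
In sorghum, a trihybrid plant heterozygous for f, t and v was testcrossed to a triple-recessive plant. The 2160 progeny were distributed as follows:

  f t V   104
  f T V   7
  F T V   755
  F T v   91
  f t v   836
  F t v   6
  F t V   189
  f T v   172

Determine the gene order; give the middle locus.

f

The two most frequent reciprocal classes, f t v and F T V, are the parental types, so the F1 was f t v / F T V.
The two rarest classes, F t v and f T V, are the double crossovers. Comparing them with the parentals, only the f allele has switched, so f is the middle locus and the order is t – f – v.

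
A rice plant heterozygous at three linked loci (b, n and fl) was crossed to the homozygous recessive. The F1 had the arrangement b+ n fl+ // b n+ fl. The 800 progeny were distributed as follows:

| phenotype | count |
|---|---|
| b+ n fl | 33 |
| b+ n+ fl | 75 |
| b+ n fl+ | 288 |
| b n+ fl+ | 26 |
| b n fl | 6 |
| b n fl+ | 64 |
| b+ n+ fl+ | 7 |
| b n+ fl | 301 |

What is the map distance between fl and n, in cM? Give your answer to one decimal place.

The two rarest classes, b+ n+ fl+ and b n fl, are the double crossovers. Comparing them with the parentals, only the n allele has switched, so n is the middle locus and the order is b – n – fl.
Crossovers in the n–fl interval produce the single-crossover classes b+ n fl and b n+ fl+ (33 + 26 = 59) plus the double crossovers (13).
RF(n–fl) = (59 + 13) / 800 = 72/800 = 0.0900 → 9.0 cM.

9.0 cM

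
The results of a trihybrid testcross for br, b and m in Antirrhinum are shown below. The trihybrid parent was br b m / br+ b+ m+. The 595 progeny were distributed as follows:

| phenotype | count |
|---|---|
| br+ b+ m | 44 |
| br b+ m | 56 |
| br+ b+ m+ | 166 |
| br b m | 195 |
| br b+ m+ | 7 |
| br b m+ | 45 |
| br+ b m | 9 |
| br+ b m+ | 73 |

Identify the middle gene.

br

The two rarest classes, br+ b m and br b+ m+, are the double crossovers. Comparing them with the parentals, only the br allele has switched, so br is the middle locus and the order is b – br – m.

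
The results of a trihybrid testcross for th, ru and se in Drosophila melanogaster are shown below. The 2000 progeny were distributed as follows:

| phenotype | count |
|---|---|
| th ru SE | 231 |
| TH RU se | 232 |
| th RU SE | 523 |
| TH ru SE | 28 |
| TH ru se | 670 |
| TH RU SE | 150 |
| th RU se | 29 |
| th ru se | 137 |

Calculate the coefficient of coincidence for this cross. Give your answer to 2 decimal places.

0.64

The two most frequent reciprocal classes, th RU SE and TH ru se, are the parental types, so the F1 was th RU SE / TH ru se.
The two rarest classes, th RU se and TH ru SE, are the double crossovers. Comparing them with the parentals, only the se allele has switched, so se is the middle locus and the order is th – se – ru.
th–se: (287 + 57)/2000 = 0.1720; se–ru: (463 + 57)/2000 = 0.2600.
Expected DCO frequency = 0.1720 × 0.2600 ≈ 0.04472; observed = 57/2000 ≈ 0.02850.
Coefficient of coincidence = 0.02850/0.04472 ≈ 0.64.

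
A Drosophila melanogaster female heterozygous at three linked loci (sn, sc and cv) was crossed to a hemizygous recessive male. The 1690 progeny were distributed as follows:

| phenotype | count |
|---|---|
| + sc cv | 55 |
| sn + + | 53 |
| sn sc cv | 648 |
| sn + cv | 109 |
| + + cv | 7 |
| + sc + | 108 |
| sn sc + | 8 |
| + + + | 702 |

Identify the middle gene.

cv

The two most frequent reciprocal classes, + + + and sn sc cv, are the parental types, so the F1 was + + + / sn sc cv.
The two rarest classes, + + cv and sn sc +, are the double crossovers. Comparing them with the parentals, only the cv allele has switched, so cv is the middle locus and the order is sc – cv – sn.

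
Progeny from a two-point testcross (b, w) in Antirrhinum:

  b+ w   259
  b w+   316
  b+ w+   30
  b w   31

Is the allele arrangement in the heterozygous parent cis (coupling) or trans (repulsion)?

The two most frequent classes are b+ w (259) and b w+ (316); these are the parental (non-recombinant) types.
So the F1 carried b+ w on one chromosome and b w+ on the other — the recessive alleles are on opposite chromosomes (trans / repulsion).

trans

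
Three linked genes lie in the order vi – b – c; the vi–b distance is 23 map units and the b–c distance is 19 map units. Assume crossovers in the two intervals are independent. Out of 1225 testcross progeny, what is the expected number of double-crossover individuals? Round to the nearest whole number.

54

Map distances give recombination frequencies of 0.230 and 0.190 for the two intervals.
With no interference, expected double-crossover frequency = 0.230 × 0.190 = 0.04370.
Expected number = 0.04370 × 1225 = 53.53 ≈ 54.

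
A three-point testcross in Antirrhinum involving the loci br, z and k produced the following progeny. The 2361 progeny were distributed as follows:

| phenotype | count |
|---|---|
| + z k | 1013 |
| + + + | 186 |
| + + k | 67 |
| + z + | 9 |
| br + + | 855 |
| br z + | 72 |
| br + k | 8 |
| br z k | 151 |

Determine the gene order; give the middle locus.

The two most frequent reciprocal classes, br + + and + z k, are the parental types, so the F1 was br + + / + z k.
The two rarest classes, br + k and + z +, are the double crossovers. Comparing them with the parentals, only the k allele has switched, so k is the middle locus and the order is br – k – z.

k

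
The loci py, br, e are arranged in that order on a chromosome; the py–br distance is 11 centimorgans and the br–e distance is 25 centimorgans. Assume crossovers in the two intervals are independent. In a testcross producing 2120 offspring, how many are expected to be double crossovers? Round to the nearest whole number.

Map distances give recombination frequencies of 0.110 and 0.250 for the two intervals.
With no interference, expected double-crossover frequency = 0.110 × 0.250 = 0.02750.
Expected number = 0.02750 × 2120 = 58.30 ≈ 58.

58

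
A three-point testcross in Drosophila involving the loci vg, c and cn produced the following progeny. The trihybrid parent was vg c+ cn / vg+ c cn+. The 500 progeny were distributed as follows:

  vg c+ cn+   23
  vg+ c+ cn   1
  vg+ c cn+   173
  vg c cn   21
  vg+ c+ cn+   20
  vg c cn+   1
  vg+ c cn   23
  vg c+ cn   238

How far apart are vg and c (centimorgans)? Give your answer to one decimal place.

The two rarest classes, vg+ c+ cn and vg c cn+, are the double crossovers. Comparing them with the parentals, only the vg allele has switched, so vg is the middle locus and the order is cn – vg – c.
Crossovers in the vg–c interval produce the single-crossover classes vg c cn and vg+ c+ cn+ (21 + 20 = 41) plus the double crossovers (2).
RF(vg–c) = (41 + 2) / 500 = 43/500 = 0.0860 → 8.6 centimorgans.

8.6 centimorgans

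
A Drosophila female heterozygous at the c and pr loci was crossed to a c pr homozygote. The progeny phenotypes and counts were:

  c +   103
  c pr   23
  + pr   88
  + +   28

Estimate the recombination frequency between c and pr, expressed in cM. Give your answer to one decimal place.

The two most frequent classes, + pr (88) and c + (103), are the parental types, so the F1 was + pr / c +.
The recombinant classes are + + and c pr: 28 + 23 = 51.
Recombination frequency = 51/242 = 0.2107 ≈ 21.1%, i.e. 21.1 cM.

21.1 cM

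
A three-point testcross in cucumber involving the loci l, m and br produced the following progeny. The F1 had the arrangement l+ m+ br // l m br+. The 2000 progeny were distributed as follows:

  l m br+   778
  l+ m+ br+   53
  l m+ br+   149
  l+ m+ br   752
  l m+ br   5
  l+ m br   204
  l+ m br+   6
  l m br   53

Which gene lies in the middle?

The two rarest classes, l m+ br and l+ m br+, are the double crossovers. Comparing them with the parentals, only the l allele has switched, so l is the middle locus and the order is m – l – br.

l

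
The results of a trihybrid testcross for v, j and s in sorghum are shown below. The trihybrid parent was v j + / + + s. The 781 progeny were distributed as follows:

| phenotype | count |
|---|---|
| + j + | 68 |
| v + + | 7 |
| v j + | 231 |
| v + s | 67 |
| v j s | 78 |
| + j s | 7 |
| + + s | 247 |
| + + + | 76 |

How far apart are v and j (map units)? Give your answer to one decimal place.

The two rarest classes, v + + and + j s, are the double crossovers. Comparing them with the parentals, only the j allele has switched, so j is the middle locus and the order is v – j – s.
Crossovers in the v–j interval produce the single-crossover classes + j + and v + s (68 + 67 = 135) plus the double crossovers (14).
RF(v–j) = (135 + 14) / 781 = 149/781 = 0.1908 → 19.1 map units.

19.1 map units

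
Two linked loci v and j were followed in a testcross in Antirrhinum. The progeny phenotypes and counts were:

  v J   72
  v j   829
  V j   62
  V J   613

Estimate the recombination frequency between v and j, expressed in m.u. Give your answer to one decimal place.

The two most frequent classes, V J (613) and v j (829), are the parental types, so the F1 was V J / v j.
The recombinant classes are V j and v J: 62 + 72 = 134.
Recombination frequency = 134/1576 = 0.0850 ≈ 8.5%, i.e. 8.5 m.u.

8.5 m.u.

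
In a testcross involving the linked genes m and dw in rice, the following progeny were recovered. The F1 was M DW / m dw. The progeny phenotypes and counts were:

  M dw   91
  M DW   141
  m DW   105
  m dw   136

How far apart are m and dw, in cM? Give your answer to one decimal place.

The recombinant classes are M dw and m DW: 91 + 105 = 196.
Recombination frequency = 196/473 = 0.4144 ≈ 41.4%, i.e. 41.4 cM.

41.4 cM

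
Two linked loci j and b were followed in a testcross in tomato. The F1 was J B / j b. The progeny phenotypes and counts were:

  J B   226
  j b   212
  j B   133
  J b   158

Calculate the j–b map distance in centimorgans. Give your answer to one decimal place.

The recombinant classes are J b and j B: 158 + 133 = 291.
Recombination frequency = 291/729 = 0.3992 ≈ 39.9%, i.e. 39.9 centimorgans.

39.9 centimorgans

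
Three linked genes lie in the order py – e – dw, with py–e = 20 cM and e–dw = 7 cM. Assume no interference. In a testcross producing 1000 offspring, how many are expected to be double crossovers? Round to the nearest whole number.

14

Map distances give recombination frequencies of 0.200 and 0.070 for the two intervals.
With no interference, expected double-crossover frequency = 0.200 × 0.070 = 0.01400.
Expected number = 0.01400 × 1000 = 14.00 ≈ 14.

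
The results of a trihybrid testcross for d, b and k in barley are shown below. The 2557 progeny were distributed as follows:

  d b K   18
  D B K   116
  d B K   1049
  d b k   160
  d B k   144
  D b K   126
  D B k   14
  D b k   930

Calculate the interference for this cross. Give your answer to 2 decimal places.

0.12

The two most frequent reciprocal classes, D b k and d B K, are the parental types, so the F1 was D b k / d B K.
The two rarest classes, D B k and d b K, are the double crossovers. Comparing them with the parentals, only the b allele has switched, so b is the middle locus and the order is d – b – k.
d–b: (276 + 32)/2557 = 0.1205; b–k: (270 + 32)/2557 = 0.1181.
Expected DCO frequency = 0.1205 × 0.1181 ≈ 0.01423; observed = 32/2557 ≈ 0.01251.
Coefficient of coincidence = 0.01251/0.01423 ≈ 0.88; interference = 1 − 0.88 = 0.12.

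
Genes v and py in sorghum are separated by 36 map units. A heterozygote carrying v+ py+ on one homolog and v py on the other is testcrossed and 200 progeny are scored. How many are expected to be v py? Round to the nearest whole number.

A map distance of 36 map units corresponds to a recombination frequency of 0.360.
The F1 is v+ py+ / v py, so v py is a parental gamete class with expected frequency (1 − r)/2 = 0.640/2 = 0.3200.
Expected number = 0.3200 × 200 = 64.00 ≈ 64.

64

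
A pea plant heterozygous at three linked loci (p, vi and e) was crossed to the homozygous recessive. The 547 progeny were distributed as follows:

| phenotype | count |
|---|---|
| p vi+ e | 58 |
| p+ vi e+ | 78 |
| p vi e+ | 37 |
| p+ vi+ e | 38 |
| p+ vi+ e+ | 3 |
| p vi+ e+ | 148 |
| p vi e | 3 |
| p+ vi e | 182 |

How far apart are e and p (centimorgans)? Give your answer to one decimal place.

26.0 centimorgans

The two most frequent reciprocal classes, p+ vi e and p vi+ e+, are the parental types, so the F1 was p+ vi e / p vi+ e+.
The two rarest classes, p vi e and p+ vi+ e+, are the double crossovers. Comparing them with the parentals, only the p allele has switched, so p is the middle locus and the order is e – p – vi.
Crossovers in the e–p interval produce the single-crossover classes p+ vi e+ and p vi+ e (78 + 58 = 136) plus the double crossovers (6).
RF(e–p) = (136 + 6) / 547 = 142/547 = 0.2596 → 26.0 centimorgans.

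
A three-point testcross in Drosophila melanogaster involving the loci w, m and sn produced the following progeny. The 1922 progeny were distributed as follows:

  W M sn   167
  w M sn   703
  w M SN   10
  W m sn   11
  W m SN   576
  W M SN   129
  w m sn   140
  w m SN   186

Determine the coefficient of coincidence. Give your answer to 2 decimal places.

0.37

The two most frequent reciprocal classes, w M sn and W m SN, are the parental types, so the F1 was w M sn / W m SN.
The two rarest classes, w M SN and W m sn, are the double crossovers. Comparing them with the parentals, only the sn allele has switched, so sn is the middle locus and the order is w – sn – m.
w–sn: (353 + 21)/1922 = 0.1946; sn–m: (269 + 21)/1922 = 0.1509.
Expected DCO frequency = 0.1946 × 0.1509 ≈ 0.02937; observed = 21/1922 ≈ 0.01093.
Coefficient of coincidence = 0.01093/0.02937 ≈ 0.37.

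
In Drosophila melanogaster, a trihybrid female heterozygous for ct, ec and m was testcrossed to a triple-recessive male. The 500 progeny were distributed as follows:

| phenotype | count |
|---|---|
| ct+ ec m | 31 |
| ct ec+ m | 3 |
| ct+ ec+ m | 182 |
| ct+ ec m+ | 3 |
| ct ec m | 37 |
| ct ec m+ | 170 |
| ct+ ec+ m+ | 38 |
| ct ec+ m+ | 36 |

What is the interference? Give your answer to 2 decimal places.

0.49

The two most frequent reciprocal classes, ct ec m+ and ct+ ec+ m, are the parental types, so the F1 was ct ec m+ / ct+ ec+ m.
The two rarest classes, ct+ ec m+ and ct ec+ m, are the double crossovers. Comparing them with the parentals, only the ct allele has switched, so ct is the middle locus and the order is m – ct – ec.
m–ct: (75 + 6)/500 = 0.1620; ct–ec: (67 + 6)/500 = 0.1460.
Expected DCO frequency = 0.1620 × 0.1460 ≈ 0.02365; observed = 6/500 ≈ 0.01200.
Coefficient of coincidence = 0.01200/0.02365 ≈ 0.51; interference = 1 − 0.51 = 0.49.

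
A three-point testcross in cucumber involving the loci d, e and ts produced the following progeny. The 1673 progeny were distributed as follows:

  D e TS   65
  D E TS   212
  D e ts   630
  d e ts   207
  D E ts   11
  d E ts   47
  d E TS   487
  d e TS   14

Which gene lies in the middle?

e

The two most frequent reciprocal classes, D e ts and d E TS, are the parental types, so the F1 was D e ts / d E TS.
The two rarest classes, D E ts and d e TS, are the double crossovers. Comparing them with the parentals, only the e allele has switched, so e is the middle locus and the order is d – e – ts.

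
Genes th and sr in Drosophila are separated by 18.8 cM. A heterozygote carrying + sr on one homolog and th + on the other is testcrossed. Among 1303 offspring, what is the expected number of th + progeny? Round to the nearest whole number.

529

A map distance of 18.8 cM corresponds to a recombination frequency of 0.188.
The F1 is + sr / th +, so th + is a parental gamete class with expected frequency (1 − r)/2 = 0.812/2 = 0.4060.
Expected number = 0.4060 × 1303 = 529.02 ≈ 529.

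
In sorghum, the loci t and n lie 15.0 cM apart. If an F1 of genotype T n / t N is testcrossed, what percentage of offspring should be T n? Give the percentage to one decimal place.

A map distance of 15.0 cM corresponds to a recombination frequency of 0.150.
The F1 is T n / t N, so T n is a parental gamete class with expected frequency (1 − r)/2 = 0.850/2 = 0.4250.
That is 0.4250 = 42.5% of the progeny.

42.5%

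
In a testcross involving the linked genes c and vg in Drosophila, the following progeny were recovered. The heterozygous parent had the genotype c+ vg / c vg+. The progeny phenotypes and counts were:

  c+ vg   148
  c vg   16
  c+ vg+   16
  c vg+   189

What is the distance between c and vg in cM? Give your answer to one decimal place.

The recombinant classes are c+ vg+ and c vg: 16 + 16 = 32.
Recombination frequency = 32/369 = 0.0867 ≈ 8.7%, i.e. 8.7 cM.

8.7 cM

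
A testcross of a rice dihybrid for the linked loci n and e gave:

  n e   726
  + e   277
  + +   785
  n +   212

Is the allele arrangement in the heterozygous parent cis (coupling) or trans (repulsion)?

cis

The two most frequent classes are + + (785) and n e (726); these are the parental (non-recombinant) types.
So the F1 carried + + on one chromosome and n e on the other — the recessive alleles are on the same chromosome (cis / coupling).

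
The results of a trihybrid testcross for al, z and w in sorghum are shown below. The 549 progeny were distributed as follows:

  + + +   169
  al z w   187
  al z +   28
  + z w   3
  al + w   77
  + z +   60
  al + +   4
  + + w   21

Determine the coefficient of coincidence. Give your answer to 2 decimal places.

The two most frequent reciprocal classes, + + + and al z w, are the parental types, so the F1 was + + + / al z w.
The two rarest classes, al + + and + z w, are the double crossovers. Comparing them with the parentals, only the al allele has switched, so al is the middle locus and the order is z – al – w.
z–al: (137 + 7)/549 = 0.2623; al–w: (49 + 7)/549 = 0.1020.
Expected DCO frequency = 0.2623 × 0.1020 ≈ 0.02675; observed = 7/549 ≈ 0.01275.
Coefficient of coincidence = 0.01275/0.02675 ≈ 0.48.

0.48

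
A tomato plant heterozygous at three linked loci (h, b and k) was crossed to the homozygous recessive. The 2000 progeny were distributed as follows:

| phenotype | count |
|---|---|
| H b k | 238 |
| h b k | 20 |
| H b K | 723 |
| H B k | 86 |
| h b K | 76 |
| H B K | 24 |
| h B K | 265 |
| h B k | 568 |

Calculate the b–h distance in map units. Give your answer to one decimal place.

The two most frequent reciprocal classes, h B k and H b K, are the parental types, so the F1 was h B k / H b K.
The two rarest classes, h b k and H B K, are the double crossovers. Comparing them with the parentals, only the b allele has switched, so b is the middle locus and the order is k – b – h.
Crossovers in the b–h interval produce the single-crossover classes H B k and h b K (86 + 76 = 162) plus the double crossovers (44).
RF(b–h) = (162 + 44) / 2000 = 206/2000 = 0.1030 → 10.3 map units.

10.3 map units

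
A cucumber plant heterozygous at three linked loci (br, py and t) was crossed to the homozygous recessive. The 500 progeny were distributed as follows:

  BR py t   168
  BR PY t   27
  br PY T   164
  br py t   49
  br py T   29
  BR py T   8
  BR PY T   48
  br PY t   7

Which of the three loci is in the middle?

t

The two most frequent reciprocal classes, BR py t and br PY T, are the parental types, so the F1 was BR py t / br PY T.
The two rarest classes, BR py T and br PY t, are the double crossovers. Comparing them with the parentals, only the t allele has switched, so t is the middle locus and the order is br – t – py.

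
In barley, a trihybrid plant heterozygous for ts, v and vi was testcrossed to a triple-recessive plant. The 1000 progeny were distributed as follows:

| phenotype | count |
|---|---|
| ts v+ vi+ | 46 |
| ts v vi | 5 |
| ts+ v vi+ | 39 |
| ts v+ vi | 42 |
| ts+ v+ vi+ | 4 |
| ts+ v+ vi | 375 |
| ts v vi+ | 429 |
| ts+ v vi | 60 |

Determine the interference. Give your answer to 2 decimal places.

The two most frequent reciprocal classes, ts v vi+ and ts+ v+ vi, are the parental types, so the F1 was ts v vi+ / ts+ v+ vi.
The two rarest classes, ts v vi and ts+ v+ vi+, are the double crossovers. Comparing them with the parentals, only the vi allele has switched, so vi is the middle locus and the order is v – vi – ts.
v–vi: (106 + 9)/1000 = 0.1150; vi–ts: (81 + 9)/1000 = 0.0900.
Expected DCO frequency = 0.1150 × 0.0900 ≈ 0.01035; observed = 9/1000 ≈ 0.00900.
Coefficient of coincidence = 0.00900/0.01035 ≈ 0.87; interference = 1 − 0.87 = 0.13.

0.13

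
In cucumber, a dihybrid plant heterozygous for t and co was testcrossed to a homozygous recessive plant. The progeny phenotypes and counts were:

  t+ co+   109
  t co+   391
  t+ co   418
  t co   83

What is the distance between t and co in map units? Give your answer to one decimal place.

19.2 map units

The two most frequent classes, t+ co (418) and t co+ (391), are the parental types, so the F1 was t+ co / t co+.
The recombinant classes are t+ co+ and t co: 109 + 83 = 192.
Recombination frequency = 192/1001 = 0.1918 ≈ 19.2%, i.e. 19.2 map units.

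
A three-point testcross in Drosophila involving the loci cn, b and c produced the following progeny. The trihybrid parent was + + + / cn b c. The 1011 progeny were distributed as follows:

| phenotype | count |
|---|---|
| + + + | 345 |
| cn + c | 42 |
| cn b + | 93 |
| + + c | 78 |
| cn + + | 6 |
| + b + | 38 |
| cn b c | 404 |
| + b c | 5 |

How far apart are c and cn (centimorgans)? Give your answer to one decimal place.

The two rarest classes, cn + + and + b c, are the double crossovers. Comparing them with the parentals, only the cn allele has switched, so cn is the middle locus and the order is b – cn – c.
Crossovers in the cn–c interval produce the single-crossover classes + + c and cn b + (78 + 93 = 171) plus the double crossovers (11).
RF(cn–c) = (171 + 11) / 1011 = 182/1011 = 0.1800 → 18.0 centimorgans.

18.0 centimorgans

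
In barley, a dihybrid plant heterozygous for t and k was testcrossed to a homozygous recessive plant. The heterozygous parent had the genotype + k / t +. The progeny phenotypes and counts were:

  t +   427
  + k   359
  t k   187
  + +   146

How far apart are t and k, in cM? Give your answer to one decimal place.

29.8 cM

The recombinant classes are + + and t k: 146 + 187 = 333.
Recombination frequency = 333/1119 = 0.2976 ≈ 29.8%, i.e. 29.8 cM.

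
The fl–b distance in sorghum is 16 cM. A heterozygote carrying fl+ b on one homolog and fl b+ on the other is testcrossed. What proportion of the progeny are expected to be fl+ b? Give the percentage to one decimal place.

42.0%

A map distance of 16 cM corresponds to a recombination frequency of 0.160.
The F1 is fl+ b / fl b+, so fl+ b is a parental gamete class with expected frequency (1 − r)/2 = 0.840/2 = 0.4200.
That is 0.4200 = 42.0% of the progeny.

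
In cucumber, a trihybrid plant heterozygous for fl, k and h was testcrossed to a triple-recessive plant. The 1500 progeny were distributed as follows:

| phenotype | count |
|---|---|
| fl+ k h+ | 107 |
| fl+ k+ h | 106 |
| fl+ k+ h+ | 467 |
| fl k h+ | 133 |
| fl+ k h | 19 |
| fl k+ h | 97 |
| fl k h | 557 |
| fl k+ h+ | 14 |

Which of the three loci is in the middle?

The two most frequent reciprocal classes, fl+ k+ h+ and fl k h, are the parental types, so the F1 was fl+ k+ h+ / fl k h.
The two rarest classes, fl k+ h+ and fl+ k h, are the double crossovers. Comparing them with the parentals, only the fl allele has switched, so fl is the middle locus and the order is k – fl – h.

fl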